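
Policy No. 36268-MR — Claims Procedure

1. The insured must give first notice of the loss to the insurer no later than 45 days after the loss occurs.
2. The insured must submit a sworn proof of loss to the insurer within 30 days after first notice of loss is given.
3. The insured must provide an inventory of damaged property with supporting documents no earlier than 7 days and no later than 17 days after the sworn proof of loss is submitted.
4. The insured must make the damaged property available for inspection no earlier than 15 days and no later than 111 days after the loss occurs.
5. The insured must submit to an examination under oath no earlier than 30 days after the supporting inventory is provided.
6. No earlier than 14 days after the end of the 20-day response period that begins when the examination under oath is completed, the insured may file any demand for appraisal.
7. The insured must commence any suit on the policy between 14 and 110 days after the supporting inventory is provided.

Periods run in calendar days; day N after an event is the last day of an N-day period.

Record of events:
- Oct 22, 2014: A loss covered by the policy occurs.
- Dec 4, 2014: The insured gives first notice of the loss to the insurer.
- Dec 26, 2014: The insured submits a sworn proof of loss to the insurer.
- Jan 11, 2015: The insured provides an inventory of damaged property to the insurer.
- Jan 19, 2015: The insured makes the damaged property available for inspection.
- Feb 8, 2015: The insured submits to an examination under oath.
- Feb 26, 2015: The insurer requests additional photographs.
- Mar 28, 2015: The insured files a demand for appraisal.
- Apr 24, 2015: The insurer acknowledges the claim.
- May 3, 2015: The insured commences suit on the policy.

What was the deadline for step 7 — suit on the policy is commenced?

Step 7 runs from Jan 11, 2015, when the supporting inventory is provided. The window is 14–110 days after Jan 11, 2015; it closes on May 1, 2015.

May 1, 2015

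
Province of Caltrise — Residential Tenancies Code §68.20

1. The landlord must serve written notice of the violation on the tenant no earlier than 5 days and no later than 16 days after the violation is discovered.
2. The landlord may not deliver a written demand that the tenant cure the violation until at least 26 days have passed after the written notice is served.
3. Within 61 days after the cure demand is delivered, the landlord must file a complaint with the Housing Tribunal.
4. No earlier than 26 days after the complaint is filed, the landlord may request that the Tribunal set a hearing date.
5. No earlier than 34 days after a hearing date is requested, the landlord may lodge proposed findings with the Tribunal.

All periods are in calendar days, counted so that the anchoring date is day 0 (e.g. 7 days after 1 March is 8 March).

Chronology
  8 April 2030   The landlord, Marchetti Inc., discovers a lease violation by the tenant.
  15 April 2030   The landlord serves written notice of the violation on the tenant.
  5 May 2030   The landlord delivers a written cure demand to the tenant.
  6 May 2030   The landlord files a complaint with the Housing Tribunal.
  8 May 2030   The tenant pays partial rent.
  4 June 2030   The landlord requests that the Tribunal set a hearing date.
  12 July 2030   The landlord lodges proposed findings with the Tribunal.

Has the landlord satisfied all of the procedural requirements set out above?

(1) the permitted window runs from 8 April 2030 + 5 = 13 April 2030 to 8 April 2030 + 16 = 24 April 2030; done 15 April 2030, which is between those dates.
(2) permitted from 15 April 2030 + 26 days = 11 May 2030 onward; done 5 May 2030 — 6 days too early.

No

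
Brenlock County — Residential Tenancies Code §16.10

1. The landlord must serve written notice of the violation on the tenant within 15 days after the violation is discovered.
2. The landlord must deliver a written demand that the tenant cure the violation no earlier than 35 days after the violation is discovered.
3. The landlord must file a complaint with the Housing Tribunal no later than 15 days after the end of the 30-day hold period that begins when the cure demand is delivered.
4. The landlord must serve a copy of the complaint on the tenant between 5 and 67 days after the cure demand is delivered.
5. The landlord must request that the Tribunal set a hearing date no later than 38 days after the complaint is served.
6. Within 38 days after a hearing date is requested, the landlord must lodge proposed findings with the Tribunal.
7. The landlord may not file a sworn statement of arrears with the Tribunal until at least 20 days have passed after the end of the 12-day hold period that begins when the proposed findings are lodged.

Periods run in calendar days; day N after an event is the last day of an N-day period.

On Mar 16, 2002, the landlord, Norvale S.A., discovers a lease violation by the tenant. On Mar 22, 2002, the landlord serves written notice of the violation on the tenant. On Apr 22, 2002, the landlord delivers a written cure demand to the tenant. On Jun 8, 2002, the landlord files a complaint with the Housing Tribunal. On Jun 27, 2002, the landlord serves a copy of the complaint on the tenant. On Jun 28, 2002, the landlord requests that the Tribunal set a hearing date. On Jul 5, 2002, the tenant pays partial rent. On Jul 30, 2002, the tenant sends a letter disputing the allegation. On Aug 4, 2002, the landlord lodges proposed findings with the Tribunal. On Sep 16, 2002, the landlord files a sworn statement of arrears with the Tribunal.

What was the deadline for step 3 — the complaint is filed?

Jun 6, 2002

The cure demand is delivered on Apr 22, 2002; the 30-day hold period therefore ends May 22, 2002, and step 3 runs from that date. 15 days after May 22, 2002 is Jun 6, 2002.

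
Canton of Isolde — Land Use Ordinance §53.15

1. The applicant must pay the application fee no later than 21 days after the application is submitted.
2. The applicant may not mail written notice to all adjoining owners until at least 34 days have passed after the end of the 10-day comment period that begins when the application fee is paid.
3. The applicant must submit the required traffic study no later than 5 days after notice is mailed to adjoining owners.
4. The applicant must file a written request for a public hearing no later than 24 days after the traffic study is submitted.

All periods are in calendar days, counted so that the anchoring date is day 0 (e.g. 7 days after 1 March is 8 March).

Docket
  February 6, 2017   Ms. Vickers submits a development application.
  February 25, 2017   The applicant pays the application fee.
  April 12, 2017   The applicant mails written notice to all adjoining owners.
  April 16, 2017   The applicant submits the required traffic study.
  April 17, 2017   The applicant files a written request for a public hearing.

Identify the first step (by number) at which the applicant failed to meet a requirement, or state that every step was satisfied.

Step 1 — counting 21 days from February 6, 2017 (when the application is submitted) gives a deadline of February 27, 2017; completed February 25, 2017, before the deadline.
Step 2 — must wait 34 days from March 7, 2017 (end of the 10-day comment period, which began when the application fee is paid on February 25, 2017), so not before April 10, 2017; done April 12, 2017 — permitted.
Step 3 — counting 5 days from April 12, 2017 (when notice is mailed to adjoining owners) gives a deadline of April 17, 2017; April 16, 2017 is within that limit.
Step 4 — counting 24 days from April 16, 2017 (when the traffic study is submitted) gives a deadline of May 10, 2017; April 17, 2017 is within that limit.

None — every step was satisfied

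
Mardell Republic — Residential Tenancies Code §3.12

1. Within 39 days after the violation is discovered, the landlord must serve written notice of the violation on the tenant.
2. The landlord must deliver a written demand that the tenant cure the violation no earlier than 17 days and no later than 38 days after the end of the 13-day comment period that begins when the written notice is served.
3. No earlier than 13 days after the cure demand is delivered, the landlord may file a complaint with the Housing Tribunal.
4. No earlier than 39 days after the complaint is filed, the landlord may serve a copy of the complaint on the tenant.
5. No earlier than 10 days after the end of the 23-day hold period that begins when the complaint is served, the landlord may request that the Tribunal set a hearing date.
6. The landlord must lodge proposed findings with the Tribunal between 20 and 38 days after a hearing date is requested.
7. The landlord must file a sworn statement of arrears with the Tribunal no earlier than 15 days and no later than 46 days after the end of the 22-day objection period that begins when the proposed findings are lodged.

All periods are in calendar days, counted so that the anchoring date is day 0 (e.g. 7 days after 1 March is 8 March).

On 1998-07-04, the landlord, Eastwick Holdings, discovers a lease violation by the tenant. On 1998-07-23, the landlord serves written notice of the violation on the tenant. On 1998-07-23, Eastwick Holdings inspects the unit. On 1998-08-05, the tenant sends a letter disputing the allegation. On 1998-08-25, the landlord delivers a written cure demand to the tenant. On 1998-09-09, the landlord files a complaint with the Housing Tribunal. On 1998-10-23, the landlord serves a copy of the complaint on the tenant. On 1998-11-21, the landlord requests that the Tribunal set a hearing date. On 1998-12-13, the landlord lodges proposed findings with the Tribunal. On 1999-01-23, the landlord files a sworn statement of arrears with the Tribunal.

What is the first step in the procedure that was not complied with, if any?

Step 1: 39 days after 1998-07-04 (when the violation is discovered) is 1998-08-12; 1998-07-23 is within that limit.
Step 2: the window is 17–38 days after 1998-08-05 (end of the 13-day comment period, which began when the written notice is served on 1998-07-23), so 1998-08-22 through 1998-09-12; 1998-08-25 falls inside that range.
Step 3: the earliest permitted date is 13 days after 1998-08-25 (when the cure demand is delivered), i.e. 1998-09-07; done 1998-09-09 — permitted.
Step 4: the earliest permitted date is 39 days after 1998-09-09 (when the complaint is filed), i.e. 1998-10-18; done 1998-10-23 — permitted.
Step 5: the earliest permitted date is 10 days after 1998-11-15 (end of the 23-day hold period, which began when the complaint is served on 1998-10-23), i.e. 1998-11-25; 1998-11-21 is 4 days before the earliest permitted date.
No need to go further; step 5 was not satisfied.

Step 5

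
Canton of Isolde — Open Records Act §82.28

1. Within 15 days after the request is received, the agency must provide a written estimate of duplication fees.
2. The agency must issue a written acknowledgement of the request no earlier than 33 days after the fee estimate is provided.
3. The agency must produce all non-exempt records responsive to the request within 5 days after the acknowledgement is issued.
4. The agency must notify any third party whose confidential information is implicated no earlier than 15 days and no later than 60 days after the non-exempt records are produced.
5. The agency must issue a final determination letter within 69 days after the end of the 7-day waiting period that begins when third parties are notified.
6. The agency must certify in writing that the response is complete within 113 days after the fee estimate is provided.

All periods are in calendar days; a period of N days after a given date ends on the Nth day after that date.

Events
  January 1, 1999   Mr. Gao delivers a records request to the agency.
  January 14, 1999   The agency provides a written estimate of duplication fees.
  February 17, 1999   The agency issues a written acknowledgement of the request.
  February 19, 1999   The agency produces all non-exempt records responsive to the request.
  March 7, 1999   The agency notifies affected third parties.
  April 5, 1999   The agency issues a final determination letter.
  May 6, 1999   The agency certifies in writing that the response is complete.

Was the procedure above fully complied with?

Yes

Step 1 — counting 15 days from January 1, 1999 (when the request is received) gives a deadline of January 16, 1999; done January 14, 1999 — timely.
Step 2 — must wait 33 days from January 14, 1999 (when the fee estimate is provided), so not before February 16, 1999; February 17, 1999 is on or after that date.
Step 3 — counting 5 days from February 17, 1999 (when the acknowledgement is issued) gives a deadline of February 22, 1999; February 19, 1999 is within that limit.
Step 4 — 15 and 60 days from February 19, 1999 (when the non-exempt records are produced) are March 6, 1999 and April 20, 1999 respectively; done March 7, 1999, which is between those dates.
Step 5 — counting 69 days from March 14, 1999 (end of the 7-day waiting period, which began when third parties are notified on March 7, 1999) gives a deadline of May 22, 1999; April 5, 1999 is within that limit.
Step 6 — counting 113 days from January 14, 1999 (when the fee estimate is provided) gives a deadline of May 7, 1999; done May 6, 1999 — timely.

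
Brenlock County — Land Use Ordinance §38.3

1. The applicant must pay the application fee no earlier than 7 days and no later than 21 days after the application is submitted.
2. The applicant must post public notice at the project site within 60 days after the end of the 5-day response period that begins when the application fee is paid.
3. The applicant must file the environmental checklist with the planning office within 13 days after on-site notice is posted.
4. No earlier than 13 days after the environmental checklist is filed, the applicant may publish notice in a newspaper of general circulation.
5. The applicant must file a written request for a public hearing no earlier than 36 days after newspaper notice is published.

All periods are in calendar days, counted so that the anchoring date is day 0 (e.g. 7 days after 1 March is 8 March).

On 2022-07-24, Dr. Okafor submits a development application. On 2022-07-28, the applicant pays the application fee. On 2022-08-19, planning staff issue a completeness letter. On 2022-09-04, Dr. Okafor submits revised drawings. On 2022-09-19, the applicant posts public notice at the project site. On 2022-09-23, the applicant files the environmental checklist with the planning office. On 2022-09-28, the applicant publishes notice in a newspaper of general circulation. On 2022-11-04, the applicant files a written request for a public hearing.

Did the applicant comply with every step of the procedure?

No

(1) the permitted window runs from 2022-07-24 + 7 = 2022-07-31 to 2022-07-24 + 21 = 2022-08-14; 2022-07-28 is 3 days too early.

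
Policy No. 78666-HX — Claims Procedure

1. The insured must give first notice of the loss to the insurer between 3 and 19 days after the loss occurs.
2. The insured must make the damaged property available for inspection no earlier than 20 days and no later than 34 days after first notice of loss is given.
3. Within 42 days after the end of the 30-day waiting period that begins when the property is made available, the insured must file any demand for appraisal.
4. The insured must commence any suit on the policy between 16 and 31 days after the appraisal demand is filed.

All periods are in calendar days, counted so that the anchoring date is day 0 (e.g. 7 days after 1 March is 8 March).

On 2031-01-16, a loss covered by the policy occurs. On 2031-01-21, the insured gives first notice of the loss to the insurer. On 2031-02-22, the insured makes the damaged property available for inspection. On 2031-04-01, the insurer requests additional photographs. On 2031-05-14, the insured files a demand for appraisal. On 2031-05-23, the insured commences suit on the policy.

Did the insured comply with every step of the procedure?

(1) the permitted window runs from 2031-01-16 + 3 = 2031-01-19 to 2031-01-16 + 19 = 2031-02-04; done 2031-01-21, which is between those dates.
(2) the permitted window runs from 2031-01-21 + 20 = 2031-02-10 to 2031-01-21 + 34 = 2031-02-24; done 2031-02-22 — within the window.
(3) due by 2031-03-24 + 42 days = 2031-05-05; not done until 2031-05-14, 9 days after the deadline.

No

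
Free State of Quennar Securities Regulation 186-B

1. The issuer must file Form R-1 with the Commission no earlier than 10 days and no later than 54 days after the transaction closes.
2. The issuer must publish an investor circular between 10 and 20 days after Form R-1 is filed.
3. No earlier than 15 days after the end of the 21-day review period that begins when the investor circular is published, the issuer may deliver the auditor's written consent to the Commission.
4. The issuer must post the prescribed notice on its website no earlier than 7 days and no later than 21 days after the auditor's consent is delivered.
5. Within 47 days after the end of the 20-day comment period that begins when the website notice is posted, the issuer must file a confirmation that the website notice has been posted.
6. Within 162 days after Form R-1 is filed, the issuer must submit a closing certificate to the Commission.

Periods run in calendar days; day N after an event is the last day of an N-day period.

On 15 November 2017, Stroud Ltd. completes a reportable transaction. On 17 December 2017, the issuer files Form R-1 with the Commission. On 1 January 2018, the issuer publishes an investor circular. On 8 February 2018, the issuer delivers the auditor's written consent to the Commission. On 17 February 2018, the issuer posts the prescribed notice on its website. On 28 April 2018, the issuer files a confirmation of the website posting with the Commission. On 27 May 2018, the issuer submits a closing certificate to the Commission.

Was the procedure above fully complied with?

(1) the permitted window runs from 15 November 2017 + 10 = 25 November 2017 to 15 November 2017 + 54 = 8 January 2018; done 17 December 2017, which is between those dates.
(2) the permitted window runs from 17 December 2017 + 10 = 27 December 2017 to 17 December 2017 + 20 = 6 January 2018; done 1 January 2018, which is between those dates.
(3) permitted from 22 January 2018 + 15 days = 6 February 2018 onward; done 8 February 2018 — permitted.
(4) the permitted window runs from 8 February 2018 + 7 = 15 February 2018 to 8 February 2018 + 21 = 1 March 2018; 17 February 2018 falls inside that range.
(5) due by 9 March 2018 + 47 days = 25 April 2018; not done until 28 April 2018, 3 days after the deadline.
The analysis stops there.

No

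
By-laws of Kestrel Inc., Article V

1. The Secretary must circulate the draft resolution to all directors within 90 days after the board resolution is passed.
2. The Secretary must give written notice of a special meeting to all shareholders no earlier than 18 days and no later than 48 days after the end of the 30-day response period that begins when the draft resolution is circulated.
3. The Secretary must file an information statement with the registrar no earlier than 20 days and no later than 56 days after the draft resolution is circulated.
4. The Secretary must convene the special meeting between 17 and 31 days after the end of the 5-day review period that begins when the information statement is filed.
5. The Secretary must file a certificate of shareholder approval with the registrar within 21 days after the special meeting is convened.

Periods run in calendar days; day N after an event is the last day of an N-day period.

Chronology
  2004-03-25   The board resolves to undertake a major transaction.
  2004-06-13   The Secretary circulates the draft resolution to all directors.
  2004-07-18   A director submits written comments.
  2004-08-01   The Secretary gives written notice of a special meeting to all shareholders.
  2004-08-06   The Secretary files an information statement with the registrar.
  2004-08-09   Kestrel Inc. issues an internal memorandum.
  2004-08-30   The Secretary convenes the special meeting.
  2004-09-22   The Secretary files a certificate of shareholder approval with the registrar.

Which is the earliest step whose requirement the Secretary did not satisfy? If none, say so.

(1) due by 2004-03-25 + 90 days = 2004-06-23; 2004-06-13 is within that limit.
(2) the permitted window runs from 2004-07-13 + 18 = 2004-07-31 to 2004-07-13 + 48 = 2004-08-30; 2004-08-01 falls inside that range.
(3) the permitted window runs from 2004-06-13 + 20 = 2004-07-03 to 2004-06-13 + 56 = 2004-08-08; 2004-08-06 falls inside that range.
(4) the permitted window runs from 2004-08-11 + 17 = 2004-08-28 to 2004-08-11 + 31 = 2004-09-11; done 2004-08-30 — within the window.
(5) due by 2004-08-30 + 21 days = 2004-09-20; not done until 2004-09-22, 2 days after the deadline.
The procedure was therefore not followed at step 5.

Step 5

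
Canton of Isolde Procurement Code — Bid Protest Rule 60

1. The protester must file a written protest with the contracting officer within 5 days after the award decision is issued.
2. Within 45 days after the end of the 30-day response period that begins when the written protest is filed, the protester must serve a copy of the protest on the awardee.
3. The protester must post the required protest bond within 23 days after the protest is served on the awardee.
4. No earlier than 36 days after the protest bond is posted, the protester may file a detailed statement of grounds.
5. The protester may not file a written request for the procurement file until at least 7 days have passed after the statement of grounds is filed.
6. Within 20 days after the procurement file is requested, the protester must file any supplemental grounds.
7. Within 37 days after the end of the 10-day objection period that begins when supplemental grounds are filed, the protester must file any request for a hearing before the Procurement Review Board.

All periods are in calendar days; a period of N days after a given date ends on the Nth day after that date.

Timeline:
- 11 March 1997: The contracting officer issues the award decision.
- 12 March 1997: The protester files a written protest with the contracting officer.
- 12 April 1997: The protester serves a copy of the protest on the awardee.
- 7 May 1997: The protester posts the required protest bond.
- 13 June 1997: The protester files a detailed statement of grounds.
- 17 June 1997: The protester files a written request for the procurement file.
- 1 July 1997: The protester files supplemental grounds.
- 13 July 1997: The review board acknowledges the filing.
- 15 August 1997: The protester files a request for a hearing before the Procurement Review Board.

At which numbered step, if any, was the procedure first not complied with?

Step 1 — counting 5 days from 11 March 1997 (when the award decision is issued) gives a deadline of 16 March 1997; completed 12 March 1997, before the deadline.
Step 2 — counting 45 days from 11 April 1997 (end of the 30-day response period, which began when the written protest is filed on 12 March 1997) gives a deadline of 26 May 1997; done 12 April 1997 — timely.
Step 3 — counting 23 days from 12 April 1997 (when the protest is served on the awardee) gives a deadline of 5 May 1997; done 7 May 1997 — 2 days late.

Step 3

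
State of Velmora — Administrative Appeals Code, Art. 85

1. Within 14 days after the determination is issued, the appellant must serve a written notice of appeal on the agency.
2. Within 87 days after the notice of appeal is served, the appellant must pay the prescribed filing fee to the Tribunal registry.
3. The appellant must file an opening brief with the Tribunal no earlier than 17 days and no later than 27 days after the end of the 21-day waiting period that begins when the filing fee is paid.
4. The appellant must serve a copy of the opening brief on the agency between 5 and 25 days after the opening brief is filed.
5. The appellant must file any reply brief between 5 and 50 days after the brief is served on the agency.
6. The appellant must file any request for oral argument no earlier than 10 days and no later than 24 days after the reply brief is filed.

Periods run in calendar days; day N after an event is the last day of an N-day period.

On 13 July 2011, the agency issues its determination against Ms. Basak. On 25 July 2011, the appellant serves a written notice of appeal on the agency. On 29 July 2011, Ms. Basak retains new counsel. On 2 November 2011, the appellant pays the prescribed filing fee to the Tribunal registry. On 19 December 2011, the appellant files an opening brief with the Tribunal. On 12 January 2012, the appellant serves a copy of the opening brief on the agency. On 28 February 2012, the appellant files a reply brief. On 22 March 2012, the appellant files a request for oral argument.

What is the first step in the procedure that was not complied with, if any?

Step 2

Step 1: 14 days after 13 July 2011 (when the determination is issued) is 27 July 2011; 25 July 2011 is within that limit.
Step 2: 87 days after 25 July 2011 (when the notice of appeal is served) is 20 October 2011; not done until 2 November 2011, 13 days after the deadline.
The procedure was therefore not followed at step 2.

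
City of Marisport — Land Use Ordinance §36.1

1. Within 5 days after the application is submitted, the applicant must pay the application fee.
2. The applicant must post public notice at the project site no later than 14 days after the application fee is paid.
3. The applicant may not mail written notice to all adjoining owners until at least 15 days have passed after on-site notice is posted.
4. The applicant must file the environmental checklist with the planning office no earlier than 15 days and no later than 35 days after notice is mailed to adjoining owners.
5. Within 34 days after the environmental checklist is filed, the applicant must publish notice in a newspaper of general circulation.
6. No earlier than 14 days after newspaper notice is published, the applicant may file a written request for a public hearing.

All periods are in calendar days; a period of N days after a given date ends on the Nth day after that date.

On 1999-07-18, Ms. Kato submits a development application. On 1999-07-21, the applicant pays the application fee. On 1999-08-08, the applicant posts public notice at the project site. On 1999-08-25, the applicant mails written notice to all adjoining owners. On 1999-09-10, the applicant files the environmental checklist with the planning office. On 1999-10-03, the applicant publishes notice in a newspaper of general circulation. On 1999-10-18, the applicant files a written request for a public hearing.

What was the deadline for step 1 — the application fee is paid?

Step 1 runs from 1999-07-18, when the application is submitted. 5 days after 1999-07-18 is 1999-07-23.

1999-07-23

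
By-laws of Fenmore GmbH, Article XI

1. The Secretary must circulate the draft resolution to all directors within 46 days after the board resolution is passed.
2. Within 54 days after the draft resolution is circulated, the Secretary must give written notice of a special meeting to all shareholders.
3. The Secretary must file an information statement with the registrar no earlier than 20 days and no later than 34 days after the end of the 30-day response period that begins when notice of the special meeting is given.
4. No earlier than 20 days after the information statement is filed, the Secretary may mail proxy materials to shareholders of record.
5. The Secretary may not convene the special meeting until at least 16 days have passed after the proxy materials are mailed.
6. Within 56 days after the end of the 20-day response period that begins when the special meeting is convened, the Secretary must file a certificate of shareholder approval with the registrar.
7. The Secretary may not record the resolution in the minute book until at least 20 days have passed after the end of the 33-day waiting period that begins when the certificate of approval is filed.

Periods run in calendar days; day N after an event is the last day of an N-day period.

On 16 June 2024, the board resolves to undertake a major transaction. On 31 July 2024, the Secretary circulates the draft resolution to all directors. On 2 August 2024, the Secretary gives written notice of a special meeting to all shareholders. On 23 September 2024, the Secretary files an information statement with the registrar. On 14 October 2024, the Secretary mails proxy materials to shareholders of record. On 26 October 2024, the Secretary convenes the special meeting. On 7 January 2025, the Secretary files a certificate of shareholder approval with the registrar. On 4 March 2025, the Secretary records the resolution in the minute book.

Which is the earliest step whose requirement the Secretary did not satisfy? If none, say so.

Step 5

(1) due by 16 June 2024 + 46 days = 1 August 2024; 31 July 2024 is within that limit.
(2) due by 31 July 2024 + 54 days = 23 September 2024; completed 2 August 2024, before the deadline.
(3) the permitted window runs from 1 September 2024 + 20 = 21 September 2024 to 1 September 2024 + 34 = 5 October 2024; done 23 September 2024 — within the window.
(4) permitted from 23 September 2024 + 20 days = 13 October 2024 onward; 14 October 2024 is on or after that date.
(5) permitted from 14 October 2024 + 16 days = 30 October 2024 onward; acted on 26 October 2024, 4 days prematurely.
That is the first point of non-compliance.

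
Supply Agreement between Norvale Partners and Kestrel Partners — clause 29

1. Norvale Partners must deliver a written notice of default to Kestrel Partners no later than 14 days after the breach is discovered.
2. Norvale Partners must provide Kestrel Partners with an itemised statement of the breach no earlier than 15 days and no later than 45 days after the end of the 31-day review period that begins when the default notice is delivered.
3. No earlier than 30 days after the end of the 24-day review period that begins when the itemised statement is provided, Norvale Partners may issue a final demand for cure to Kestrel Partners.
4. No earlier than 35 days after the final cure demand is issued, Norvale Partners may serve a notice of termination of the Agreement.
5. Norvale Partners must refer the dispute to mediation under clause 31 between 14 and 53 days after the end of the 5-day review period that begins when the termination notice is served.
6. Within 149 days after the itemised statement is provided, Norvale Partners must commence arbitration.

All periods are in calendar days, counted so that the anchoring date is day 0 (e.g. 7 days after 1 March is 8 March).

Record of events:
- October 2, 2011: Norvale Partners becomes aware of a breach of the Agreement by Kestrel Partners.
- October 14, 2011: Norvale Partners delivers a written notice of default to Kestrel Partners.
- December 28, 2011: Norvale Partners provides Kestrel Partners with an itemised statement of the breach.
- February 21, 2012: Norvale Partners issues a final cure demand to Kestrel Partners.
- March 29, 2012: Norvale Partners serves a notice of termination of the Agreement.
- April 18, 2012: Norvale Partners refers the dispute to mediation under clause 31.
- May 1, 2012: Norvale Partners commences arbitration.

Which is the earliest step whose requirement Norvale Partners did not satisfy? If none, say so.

(1) due by October 2, 2011 + 14 days = October 16, 2011; October 14, 2011 is within that limit.
(2) the permitted window runs from November 14, 2011 + 15 = November 29, 2011 to November 14, 2011 + 45 = December 29, 2011; December 28, 2011 falls inside that range.
(3) permitted from January 21, 2012 + 30 days = February 20, 2012 onward; done February 21, 2012 — permitted.
(4) permitted from February 21, 2012 + 35 days = March 27, 2012 onward; March 29, 2012 is on or after that date.
(5) the permitted window runs from April 3, 2012 + 14 = April 17, 2012 to April 3, 2012 + 53 = May 26, 2012; done April 18, 2012, which is between those dates.
(6) due by December 28, 2011 + 149 days = May 25, 2012; May 1, 2012 is within that limit.

None — every step was satisfied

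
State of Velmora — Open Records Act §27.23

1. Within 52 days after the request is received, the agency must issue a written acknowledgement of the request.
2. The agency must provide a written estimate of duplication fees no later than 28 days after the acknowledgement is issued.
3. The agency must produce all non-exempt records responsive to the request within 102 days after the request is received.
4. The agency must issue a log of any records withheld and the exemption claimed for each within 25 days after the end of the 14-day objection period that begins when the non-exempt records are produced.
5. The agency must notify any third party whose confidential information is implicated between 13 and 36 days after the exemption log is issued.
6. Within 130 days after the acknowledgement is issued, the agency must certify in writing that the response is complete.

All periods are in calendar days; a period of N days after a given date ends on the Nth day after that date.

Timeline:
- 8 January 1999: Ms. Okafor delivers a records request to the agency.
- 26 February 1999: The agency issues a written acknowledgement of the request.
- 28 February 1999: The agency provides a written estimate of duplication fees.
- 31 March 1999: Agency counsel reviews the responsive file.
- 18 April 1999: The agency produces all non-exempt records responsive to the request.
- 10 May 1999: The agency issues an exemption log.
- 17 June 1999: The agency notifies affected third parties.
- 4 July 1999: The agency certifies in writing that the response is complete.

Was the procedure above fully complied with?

Step 1 — counting 52 days from 8 January 1999 (when the request is received) gives a deadline of 1 March 1999; completed 26 February 1999, before the deadline.
Step 2 — counting 28 days from 26 February 1999 (when the acknowledgement is issued) gives a deadline of 26 March 1999; 28 February 1999 is within that limit.
Step 3 — counting 102 days from 8 January 1999 (when the request is received) gives a deadline of 20 April 1999; done 18 April 1999 — timely.
Step 4 — counting 25 days from 2 May 1999 (end of the 14-day objection period, which began when the non-exempt records are produced on 18 April 1999) gives a deadline of 27 May 1999; done 10 May 1999 — timely.
Step 5 — 13 and 36 days from 10 May 1999 (when the exemption log is issued) are 23 May 1999 and 15 June 1999 respectively; 17 June 1999 is 2 days past the end of the window.

No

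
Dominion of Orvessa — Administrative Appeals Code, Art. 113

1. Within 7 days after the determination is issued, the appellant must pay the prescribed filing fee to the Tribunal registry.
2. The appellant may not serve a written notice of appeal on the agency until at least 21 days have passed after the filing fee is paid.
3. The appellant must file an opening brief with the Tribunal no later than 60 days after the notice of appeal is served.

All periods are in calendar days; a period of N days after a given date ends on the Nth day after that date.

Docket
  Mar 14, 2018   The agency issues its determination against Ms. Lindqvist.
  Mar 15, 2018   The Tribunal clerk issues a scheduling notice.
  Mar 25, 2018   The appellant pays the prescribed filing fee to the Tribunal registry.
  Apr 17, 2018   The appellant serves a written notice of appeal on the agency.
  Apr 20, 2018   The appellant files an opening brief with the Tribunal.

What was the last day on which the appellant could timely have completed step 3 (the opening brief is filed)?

Step 3 runs from Apr 17, 2018, when the notice of appeal is served. 60 days after Apr 17, 2018 is Jun 16, 2018.

Jun 16, 2018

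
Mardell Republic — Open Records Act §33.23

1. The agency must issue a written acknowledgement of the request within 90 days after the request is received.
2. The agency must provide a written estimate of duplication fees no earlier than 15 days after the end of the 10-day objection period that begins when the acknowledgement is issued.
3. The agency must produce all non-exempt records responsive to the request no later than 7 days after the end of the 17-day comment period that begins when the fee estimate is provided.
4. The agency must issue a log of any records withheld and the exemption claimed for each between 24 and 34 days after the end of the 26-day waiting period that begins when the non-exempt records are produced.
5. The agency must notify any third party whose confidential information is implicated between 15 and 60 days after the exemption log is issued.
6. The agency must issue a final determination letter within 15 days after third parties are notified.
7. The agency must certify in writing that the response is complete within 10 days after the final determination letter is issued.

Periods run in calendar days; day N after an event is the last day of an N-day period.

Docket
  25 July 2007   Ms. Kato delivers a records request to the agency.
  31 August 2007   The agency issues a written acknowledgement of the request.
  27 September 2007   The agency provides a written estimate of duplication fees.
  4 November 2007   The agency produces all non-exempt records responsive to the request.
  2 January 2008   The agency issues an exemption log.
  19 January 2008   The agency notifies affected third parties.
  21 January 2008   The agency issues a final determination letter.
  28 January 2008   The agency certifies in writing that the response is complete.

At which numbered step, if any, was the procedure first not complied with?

Step 3

Step 1: 90 days after 25 July 2007 (when the request is received) is 23 October 2007; completed 31 August 2007, before the deadline.
Step 2: the earliest permitted date is 15 days after 10 September 2007 (end of the 10-day objection period, which began when the acknowledgement is issued on 31 August 2007), i.e. 25 September 2007; 27 September 2007 is on or after that date.
Step 3: 7 days after 14 October 2007 (end of the 17-day comment period, which began when the fee estimate is provided on 27 September 2007) is 21 October 2007; 4 November 2007 misses that deadline by 14 days.
The analysis stops there.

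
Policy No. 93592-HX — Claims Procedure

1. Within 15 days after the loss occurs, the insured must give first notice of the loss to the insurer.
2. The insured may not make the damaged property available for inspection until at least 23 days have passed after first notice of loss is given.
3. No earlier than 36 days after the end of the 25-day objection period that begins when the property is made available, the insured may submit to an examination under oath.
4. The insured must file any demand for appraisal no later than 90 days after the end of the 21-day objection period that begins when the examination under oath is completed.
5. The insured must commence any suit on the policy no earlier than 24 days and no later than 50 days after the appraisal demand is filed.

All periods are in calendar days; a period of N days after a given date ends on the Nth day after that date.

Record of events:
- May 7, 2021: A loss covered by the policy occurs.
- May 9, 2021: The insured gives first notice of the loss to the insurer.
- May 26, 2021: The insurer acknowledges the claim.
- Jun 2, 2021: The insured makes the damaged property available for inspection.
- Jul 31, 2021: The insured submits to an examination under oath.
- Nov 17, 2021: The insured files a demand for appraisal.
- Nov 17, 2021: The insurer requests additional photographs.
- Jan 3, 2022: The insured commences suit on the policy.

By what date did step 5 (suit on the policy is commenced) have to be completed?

Jan 6, 2022

Step 5 runs from Nov 17, 2021, when the appraisal demand is filed. The window is 24–50 days after Nov 17, 2021; it closes on Jan 6, 2022.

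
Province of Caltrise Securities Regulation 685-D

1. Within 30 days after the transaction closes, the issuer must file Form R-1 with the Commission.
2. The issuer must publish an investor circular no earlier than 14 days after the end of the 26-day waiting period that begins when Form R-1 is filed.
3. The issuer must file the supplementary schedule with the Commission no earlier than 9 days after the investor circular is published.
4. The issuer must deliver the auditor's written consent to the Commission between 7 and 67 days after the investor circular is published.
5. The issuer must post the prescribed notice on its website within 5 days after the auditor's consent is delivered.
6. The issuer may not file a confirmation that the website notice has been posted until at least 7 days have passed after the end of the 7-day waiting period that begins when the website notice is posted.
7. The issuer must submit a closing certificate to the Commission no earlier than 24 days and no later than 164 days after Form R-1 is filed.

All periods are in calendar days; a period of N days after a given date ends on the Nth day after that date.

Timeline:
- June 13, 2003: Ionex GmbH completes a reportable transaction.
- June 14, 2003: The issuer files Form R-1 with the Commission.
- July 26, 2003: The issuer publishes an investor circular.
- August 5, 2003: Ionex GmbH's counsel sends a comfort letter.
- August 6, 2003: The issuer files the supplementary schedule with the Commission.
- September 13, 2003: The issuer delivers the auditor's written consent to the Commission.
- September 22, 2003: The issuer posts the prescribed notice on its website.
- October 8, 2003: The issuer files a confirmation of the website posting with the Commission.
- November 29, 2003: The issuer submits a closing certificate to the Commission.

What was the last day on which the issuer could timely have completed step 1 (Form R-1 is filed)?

Step 1 runs from June 13, 2003, when the transaction closes. 30 days after June 13, 2003 is July 13, 2003.

July 13, 2003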